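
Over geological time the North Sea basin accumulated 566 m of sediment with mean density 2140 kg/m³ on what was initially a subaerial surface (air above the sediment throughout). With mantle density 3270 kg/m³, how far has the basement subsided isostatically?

370 m

Subaerial load: s = t ρ_sed / ρ_m = 566 m × 2140/3270 = 370 m.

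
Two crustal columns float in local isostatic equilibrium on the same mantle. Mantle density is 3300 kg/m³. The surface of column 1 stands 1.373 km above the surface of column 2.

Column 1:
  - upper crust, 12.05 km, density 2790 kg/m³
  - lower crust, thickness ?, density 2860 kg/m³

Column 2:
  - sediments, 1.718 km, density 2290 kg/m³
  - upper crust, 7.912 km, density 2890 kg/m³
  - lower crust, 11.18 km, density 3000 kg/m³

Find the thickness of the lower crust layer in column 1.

15.3 km

Take the compensation level at the base of the deeper column (depth z_c below the surface of column 1) and equate Σ ρ_i t_i down to z_c; mantle fills any gap and the z_c terms cancel.
Column 1: 12.05×2790 + x×2860 + (z_c − 12.05 − x)×3300
Column 2: 1.373×0 + 1.718×2290 + 7.912×2890 + 11.18×3000 + (z_c − 1.373 − 20.81)×3300
The z_c×3300 term appears on both sides and cancels. Collect the known terms of each column as K = Σ(ρt)_known − 3300 × (depth of known layers): K_1 = 33619.5 − 3300×12.05 = −6145.5; K_2 = 60339.9 − 3300×(1.373 + 20.81) = −12864.
Balance: K_1 − x×(3300 − 2860) = K_2, so x = (K_1 − K_2)/(3300 − 2860) = 6718.5/440 = 15.3 km.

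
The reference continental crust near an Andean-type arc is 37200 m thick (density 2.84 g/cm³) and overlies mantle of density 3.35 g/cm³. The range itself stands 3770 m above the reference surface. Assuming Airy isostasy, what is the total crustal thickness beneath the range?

62000 m

Root depth r = h ρ_c / (ρ_m − ρ_c) = 3770 m × 2.84 / 0.51 = 20990 m.
Total thickness = T + h + r = 37200 m + 3770 m + 20990 m = 62000 m.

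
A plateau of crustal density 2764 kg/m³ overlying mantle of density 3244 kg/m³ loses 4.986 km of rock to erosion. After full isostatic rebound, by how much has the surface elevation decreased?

Rebound u = e ρ_c/ρ_m = 4.986 km × 2764/3244 = 4.248 km.
Net surface drop = e − u = 4.986 km − 4.248 km = e (ρ_m − ρ_c)/ρ_m = 0.738 km.

0.738 km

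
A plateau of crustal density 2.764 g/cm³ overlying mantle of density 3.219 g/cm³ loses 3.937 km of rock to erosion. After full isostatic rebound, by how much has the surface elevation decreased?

0.556 km

Rebound u = e ρ_c/ρ_m = 3.937 km × 2.764/3.219 = 3.381 km.
Net surface drop = e − u = 3.937 km − 3.381 km = e (ρ_m − ρ_c)/ρ_m = 0.556 km.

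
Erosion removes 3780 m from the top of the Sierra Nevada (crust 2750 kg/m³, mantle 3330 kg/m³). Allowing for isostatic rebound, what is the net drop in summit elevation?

658 m

Rebound u = e ρ_c/ρ_m = 3780 m × 2750/3330 = 3122 m.
Net surface drop = e − u = 3780 m − 3122 m = e (ρ_m − ρ_c)/ρ_m = 658 m.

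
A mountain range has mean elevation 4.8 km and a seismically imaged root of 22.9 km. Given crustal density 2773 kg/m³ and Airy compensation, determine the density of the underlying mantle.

Airy balance: ρ_c h = (ρ_m − ρ_c) r → ρ_m = ρ_c (1 + h/r).
ρ_m = 2773 × (1 + 4.8 km/22.9 km) = 3350 kg/m³.

3350 kg/m³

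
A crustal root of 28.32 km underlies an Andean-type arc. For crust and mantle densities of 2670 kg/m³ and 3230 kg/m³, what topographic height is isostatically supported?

5.94 km

Equating mass per unit area of the two columns: ρ_c h = (ρ_m − ρ_c) r.
h = r (ρ_m − ρ_c) / ρ_c = 28.32 km × (3230 − 2670) / 2670 = 5.94 km.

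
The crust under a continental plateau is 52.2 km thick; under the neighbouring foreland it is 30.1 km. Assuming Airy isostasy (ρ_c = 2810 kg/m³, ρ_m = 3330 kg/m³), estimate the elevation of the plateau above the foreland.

Excess crust Δ = 52.2 km − 30.1 km = 22.1 km, split between elevation h and root r with h + r = Δ.
Airy balance ρ_c h = (ρ_m − ρ_c) r gives r = h ρ_c/(ρ_m − ρ_c), so h (1 + ρ_c/(ρ_m − ρ_c)) = Δ, i.e. h = Δ (ρ_m − ρ_c)/ρ_m.
h = 22.1 km × 520/3330 = 3.45 km.

3.45 km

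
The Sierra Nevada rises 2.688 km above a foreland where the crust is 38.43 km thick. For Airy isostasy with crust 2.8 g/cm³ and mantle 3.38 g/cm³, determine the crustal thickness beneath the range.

54.1 km

Root depth r = h ρ_c / (ρ_m − ρ_c) = 2.688 km × 2.8 / 0.58 = 12.98 km.
Total thickness = T + h + r = 38.43 km + 2.688 km + 12.98 km = 54.1 km.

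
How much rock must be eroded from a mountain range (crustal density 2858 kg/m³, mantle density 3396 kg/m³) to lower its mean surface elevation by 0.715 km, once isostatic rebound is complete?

Net drop Δ = e − u = e − e ρ_c/ρ_m = e (ρ_m − ρ_c)/ρ_m.
e = Δ ρ_m/(ρ_m − ρ_c) = 0.715 km × 3396/538 = 4.51 km.

4.51 km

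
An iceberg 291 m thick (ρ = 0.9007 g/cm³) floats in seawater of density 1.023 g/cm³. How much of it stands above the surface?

Floating equilibrium: submerged depth d = t ρ_obj/ρ_fluid = 291 m × 0.9007/1.023 = 256.2 m.
Freeboard = t − d = 291 m − 256.2 m = 34.8 m.

34.8 m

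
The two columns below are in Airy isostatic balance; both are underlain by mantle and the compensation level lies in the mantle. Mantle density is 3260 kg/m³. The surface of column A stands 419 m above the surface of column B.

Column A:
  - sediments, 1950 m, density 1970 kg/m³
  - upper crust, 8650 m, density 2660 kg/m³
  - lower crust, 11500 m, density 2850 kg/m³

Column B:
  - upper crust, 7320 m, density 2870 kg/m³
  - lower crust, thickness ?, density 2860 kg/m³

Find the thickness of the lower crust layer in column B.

20500 m

Take the compensation level at the base of the deeper column (depth z_c below the surface of column A) and equate Σ ρ_i t_i down to z_c; mantle fills any gap and the z_c terms cancel.
Column A: 1950×1970 + 8650×2660 + 11500×2850 + (z_c − 22100)×3260
Column B: 419×0 + 7320×2870 + x×2860 + (z_c − 419 − 7320 − x)×3260
The z_c×3260 term appears on both sides and cancels. Collect the known terms of each column as K = Σ(ρt)_known − 3260 × (depth of known layers): K_A = 59625500 − 3260×22100 = −12420500; K_B = 21008400 − 3260×(419 + 7320) = −4220740.
Balance: K_A = K_B − x×(3260 − 2860), so x = (K_B − K_A)/(3260 − 2860) = 8199760/400 = 20500 m.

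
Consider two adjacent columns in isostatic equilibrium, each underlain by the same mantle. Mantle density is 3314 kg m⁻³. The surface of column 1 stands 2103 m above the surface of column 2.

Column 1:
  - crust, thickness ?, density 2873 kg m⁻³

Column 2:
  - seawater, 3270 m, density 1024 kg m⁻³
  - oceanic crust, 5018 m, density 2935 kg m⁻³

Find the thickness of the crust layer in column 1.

37100 m

Take the compensation level at the base of the deeper column (depth z_c below the surface of column 1) and equate Σ ρ_i t_i down to z_c; mantle fills any gap and the z_c terms cancel.
Column 1: x×2873 + (z_c − 0 − x)×3314
Column 2: 2103×0 + 3270×1024 + 5018×2935 + (z_c − 2103 − 8288)×3314
The z_c×3314 term appears on both sides and cancels. Collect the known terms of each column as K = Σ(ρt)_known − 3314 × (depth of known layers): K_1 = 0 − 3314×0 = 0; K_2 = 18076310 − 3314×(2103 + 8288) = −16359464.
Balance: K_1 − x×(3314 − 2873) = K_2, so x = (K_1 − K_2)/(3314 − 2873) = 16359500/441 = 37100 m.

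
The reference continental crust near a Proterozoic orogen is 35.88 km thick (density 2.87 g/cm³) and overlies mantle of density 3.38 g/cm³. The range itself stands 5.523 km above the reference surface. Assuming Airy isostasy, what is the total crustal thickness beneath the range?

72.5 km

Root depth r = h ρ_c / (ρ_m − ρ_c) = 5.523 km × 2.87 / 0.51 = 31.08 km.
Total thickness = T + h + r = 35.88 km + 5.523 km + 31.08 km = 72.5 km.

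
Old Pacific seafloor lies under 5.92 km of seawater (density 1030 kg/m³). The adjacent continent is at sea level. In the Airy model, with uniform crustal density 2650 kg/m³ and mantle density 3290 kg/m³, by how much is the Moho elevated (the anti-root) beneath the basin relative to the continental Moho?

For local isostatic compensation: replacing crust with seawater at the top is compensated by replacing crust with mantle at the base: d (ρ_c − ρ_w) = a (ρ_m − ρ_c).
a = d (ρ_c − ρ_w)/(ρ_m − ρ_c) = 5.92 km × 1620/640 = 15 km.

15 km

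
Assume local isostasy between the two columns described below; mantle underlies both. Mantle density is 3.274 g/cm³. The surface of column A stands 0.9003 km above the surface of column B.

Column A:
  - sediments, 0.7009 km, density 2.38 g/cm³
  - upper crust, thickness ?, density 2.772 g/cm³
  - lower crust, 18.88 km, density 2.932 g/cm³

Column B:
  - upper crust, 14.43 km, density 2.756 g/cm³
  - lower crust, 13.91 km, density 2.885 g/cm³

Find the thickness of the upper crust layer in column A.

Take the compensation level at the base of the deeper column (depth z_c below the surface of column A) and equate Σ ρ_i t_i down to z_c; mantle fills any gap and the z_c terms cancel.
Column A: 0.7009×2.38 + x×2.772 + 18.88×2.932 + (z_c − 19.5809 − x)×3.274
Column B: 0.9003×0 + 14.43×2.756 + 13.91×2.885 + (z_c − 0.9003 − 28.34)×3.274
The z_c×3.274 term appears on both sides and cancels. Collect the known terms of each column as K = Σ(ρt)_known − 3.274 × (depth of known layers): K_A = 57.024302 − 3.274×19.5809 = −7.0835646; K_B = 79.89943 − 3.274×(0.9003 + 28.34) = −15.8333122.
Balance: K_A − x×(3.274 − 2.772) = K_B, so x = (K_A − K_B)/(3.274 − 2.772) = 8.74975/0.502 = 17.4 km.

17.4 km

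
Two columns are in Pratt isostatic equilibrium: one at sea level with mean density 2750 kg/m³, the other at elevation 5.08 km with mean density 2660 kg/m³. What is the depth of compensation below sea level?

150 km

ρ_ref D = ρ (D + h) → D (ρ_ref − ρ) = ρ h.
D = ρ h/(ρ_ref − ρ) = 2660 × 5.08 km/(2750 − 2660) = 150 km.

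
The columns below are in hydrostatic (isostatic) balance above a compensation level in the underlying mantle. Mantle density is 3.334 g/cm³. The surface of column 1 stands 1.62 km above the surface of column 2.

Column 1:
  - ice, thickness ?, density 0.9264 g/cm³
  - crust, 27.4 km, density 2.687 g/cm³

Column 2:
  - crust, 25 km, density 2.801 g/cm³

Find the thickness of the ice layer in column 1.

0.415 km

Take the compensation level at the base of the deeper column (depth z_c below the surface of column 1) and equate Σ ρ_i t_i down to z_c; mantle fills any gap and the z_c terms cancel.
Column 1: x×0.9264 + 27.4×2.687 + (z_c − 27.4 − x)×3.334
Column 2: 1.62×0 + 25×2.801 + (z_c − 1.62 − 25)×3.334
The z_c×3.334 term appears on both sides and cancels. Collect the known terms of each column as K = Σ(ρt)_known − 3.334 × (depth of known layers): K_1 = 73.6238 − 3.334×27.4 = −17.7278; K_2 = 70.025 − 3.334×(1.62 + 25) = −18.72608.
Balance: K_1 − x×(3.334 − 0.9264) = K_2, so x = (K_1 − K_2)/(3.334 − 0.9264) = 0.99828/2.4076 = 0.415 km.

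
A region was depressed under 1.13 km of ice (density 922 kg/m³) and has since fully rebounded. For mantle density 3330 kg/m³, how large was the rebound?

Removing the load lets mantle flow back in; uplift u satisfies ρ_ice t = ρ_m u.
u = t ρ_ice/ρ_m = 1.13 km × 922/3330 = 0.313 km.

0.313 km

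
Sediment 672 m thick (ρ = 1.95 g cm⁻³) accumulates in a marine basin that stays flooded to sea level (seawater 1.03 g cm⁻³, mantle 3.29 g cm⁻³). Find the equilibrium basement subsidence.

274 m

Submarine loading: the sediment displaces seawater, and the subsidence is in turn flooded, so s (ρ_m − ρ_w) = t (ρ_sed − ρ_w).
s = 672 m × (1.95 − 1.03) / (3.29 − 1.03) = 274 m.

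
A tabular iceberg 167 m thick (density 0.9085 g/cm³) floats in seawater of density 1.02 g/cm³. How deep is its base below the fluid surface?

149 m

Draft d = t ρ_obj/ρ_fluid = 167 m × 0.9085/1.02 = 149 m.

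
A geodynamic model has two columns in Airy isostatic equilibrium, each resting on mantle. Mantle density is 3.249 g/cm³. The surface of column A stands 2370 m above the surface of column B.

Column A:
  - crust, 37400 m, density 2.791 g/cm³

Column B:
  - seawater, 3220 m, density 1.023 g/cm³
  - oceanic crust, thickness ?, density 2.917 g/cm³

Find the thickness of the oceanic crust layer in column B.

6810 m

Take the compensation level at the base of the deeper column (depth z_c below the surface of column A) and equate Σ ρ_i t_i down to z_c; mantle fills any gap and the z_c terms cancel.
Column A: 37400×2.791 + (z_c − 37400)×3.249
Column B: 2370×0 + 3220×1.023 + x×2.917 + (z_c − 2370 − 3220 − x)×3.249
The z_c×3.249 term appears on both sides and cancels. Collect the known terms of each column as K = Σ(ρt)_known − 3.249 × (depth of known layers): K_A = 104383.4 − 3.249×37400 = −17129.2; K_B = 3294.06 − 3.249×(2370 + 3220) = −14867.85.
Balance: K_A = K_B − x×(3.249 − 2.917), so x = (K_B − K_A)/(3.249 − 2.917) = 2261.35/0.332 = 6810 m.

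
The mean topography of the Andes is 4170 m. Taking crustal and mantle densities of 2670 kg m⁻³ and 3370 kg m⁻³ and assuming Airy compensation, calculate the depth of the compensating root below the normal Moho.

For local isostatic compensation: the weight of the topography is balanced by the buoyancy of the root, ρ_c h = (ρ_m − ρ_c) r.
r = h · ρ_c / (ρ_m − ρ_c) = 4170 m × 2670 / (3370 − 2670) = 15900 m.

15900 m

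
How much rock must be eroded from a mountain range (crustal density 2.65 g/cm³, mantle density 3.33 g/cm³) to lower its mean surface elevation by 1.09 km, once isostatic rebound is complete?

5.34 km

Net drop Δ = e − u = e − e ρ_c/ρ_m = e (ρ_m − ρ_c)/ρ_m.
e = Δ ρ_m/(ρ_m − ρ_c) = 1.09 km × 3.33/0.68 = 5.34 km.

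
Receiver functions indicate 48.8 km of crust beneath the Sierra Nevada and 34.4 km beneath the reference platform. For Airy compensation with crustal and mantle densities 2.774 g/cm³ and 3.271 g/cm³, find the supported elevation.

Excess crust Δ = 48.8 km − 34.4 km = 14.4 km, split between elevation h and root r with h + r = Δ.
Airy balance ρ_c h = (ρ_m − ρ_c) r gives r = h ρ_c/(ρ_m − ρ_c), so h (1 + ρ_c/(ρ_m − ρ_c)) = Δ, i.e. h = Δ (ρ_m − ρ_c)/ρ_m.
h = 14.4 km × 0.497/3.271 = 2.19 km.

2.19 km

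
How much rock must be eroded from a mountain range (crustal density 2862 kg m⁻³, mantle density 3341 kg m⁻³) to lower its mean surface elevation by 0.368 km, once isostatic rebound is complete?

2.57 km

Net drop Δ = e − u = e − e ρ_c/ρ_m = e (ρ_m − ρ_c)/ρ_m.
e = Δ ρ_m/(ρ_m − ρ_c) = 0.368 km × 3341/479 = 2.57 km.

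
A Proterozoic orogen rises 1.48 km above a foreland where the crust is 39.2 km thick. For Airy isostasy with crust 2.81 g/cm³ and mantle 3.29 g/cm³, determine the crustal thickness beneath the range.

49.3 km

Root depth r = h ρ_c / (ρ_m − ρ_c) = 1.48 km × 2.81 / 0.48 = 8.664 km.
Total thickness = T + h + r = 39.2 km + 1.48 km + 8.664 km = 49.3 km.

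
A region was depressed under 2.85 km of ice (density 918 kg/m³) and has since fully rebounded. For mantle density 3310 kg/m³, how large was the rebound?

0.79 km

Removing the load lets mantle flow back in; uplift u satisfies ρ_ice t = ρ_m u.
u = t ρ_ice/ρ_m = 2.85 km × 918/3310 = 0.79 km.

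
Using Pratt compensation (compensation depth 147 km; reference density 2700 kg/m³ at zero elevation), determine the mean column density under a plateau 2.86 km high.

2650 kg/m³

Pratt balance: ρ_ref D = ρ (D + h).
ρ = ρ_ref D/(D + h) = 2700 × 147 km/(147 km + 2.86 km) = 2650 kg/m³.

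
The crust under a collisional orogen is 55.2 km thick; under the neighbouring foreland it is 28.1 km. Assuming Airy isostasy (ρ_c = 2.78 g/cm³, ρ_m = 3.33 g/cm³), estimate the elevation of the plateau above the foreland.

Excess crust Δ = 55.2 km − 28.1 km = 27.1 km, split between elevation h and root r with h + r = Δ.
Airy balance ρ_c h = (ρ_m − ρ_c) r gives r = h ρ_c/(ρ_m − ρ_c), so h (1 + ρ_c/(ρ_m − ρ_c)) = Δ, i.e. h = Δ (ρ_m − ρ_c)/ρ_m.
h = 27.1 km × 0.55/3.33 = 4.48 km.

4.48 km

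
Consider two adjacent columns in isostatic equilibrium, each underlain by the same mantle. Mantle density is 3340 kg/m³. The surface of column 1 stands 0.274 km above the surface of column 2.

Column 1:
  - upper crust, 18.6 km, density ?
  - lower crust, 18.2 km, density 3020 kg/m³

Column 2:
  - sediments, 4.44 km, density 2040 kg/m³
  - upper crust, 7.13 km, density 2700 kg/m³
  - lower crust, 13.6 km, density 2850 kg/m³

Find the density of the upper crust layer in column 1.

Take the compensation level at the base of the deeper column (depth z_c below the surface of column 1) and equate Σ ρ_i t_i down to z_c; mantle fills any gap and the z_c terms cancel.
Column 1: 18.6×ρ + 18.2×3020 + (z_c − 36.8)×3340
Column 2: 0.274×0 + 4.44×2040 + 7.13×2700 + 13.6×2850 + (z_c − 0.274 − 25.17)×3340
The z_c×3340 term appears on both sides and cancels. Collect the known terms of each column as K = Σ(ρt)_known − 3340 × (depth of known layers): K_1 = 54964 − 3340×36.8 = −67948; K_2 = 67068.6 − 3340×(0.274 + 25.17) = −17914.36.
Balance: K_1 + 18.6×ρ = K_2, so ρ = (K_2 − K_1)/18.6 = 50033.6/18.6 = 2690 kg/m³.

2690 kg/m³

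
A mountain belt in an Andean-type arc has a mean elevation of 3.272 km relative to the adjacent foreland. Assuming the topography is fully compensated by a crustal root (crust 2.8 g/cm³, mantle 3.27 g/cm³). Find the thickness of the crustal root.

Isostatic balance requires: the weight of the topography is balanced by the buoyancy of the root, ρ_c h = (ρ_m − ρ_c) r.
r = h · ρ_c / (ρ_m − ρ_c) = 3.272 km × 2.8 / (3.27 − 2.8) = 19.5 km.

19.5 km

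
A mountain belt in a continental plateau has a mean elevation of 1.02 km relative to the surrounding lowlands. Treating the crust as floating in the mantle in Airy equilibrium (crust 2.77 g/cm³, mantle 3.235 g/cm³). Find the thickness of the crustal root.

6.08 km

By Archimedes' principle applied to the lithosphere: the weight of the topography is balanced by the buoyancy of the root, ρ_c h = (ρ_m − ρ_c) r.
r = h · ρ_c / (ρ_m − ρ_c) = 1.02 km × 2.77 / (3.235 − 2.77) = 6.08 km.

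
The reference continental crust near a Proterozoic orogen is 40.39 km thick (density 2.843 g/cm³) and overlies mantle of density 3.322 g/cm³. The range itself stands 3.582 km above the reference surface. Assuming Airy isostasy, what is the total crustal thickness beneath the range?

Root depth r = h ρ_c / (ρ_m − ρ_c) = 3.582 km × 2.843 / 0.479 = 21.26 km.
Total thickness = T + h + r = 40.39 km + 3.582 km + 21.26 km = 65.2 km.

65.2 km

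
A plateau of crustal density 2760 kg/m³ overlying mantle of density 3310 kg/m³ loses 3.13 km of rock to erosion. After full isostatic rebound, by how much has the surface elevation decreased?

Rebound u = e ρ_c/ρ_m = 3.13 km × 2760/3310 = 2.61 km.
Net surface drop = e − u = 3.13 km − 2.61 km = e (ρ_m − ρ_c)/ρ_m = 0.52 km.

0.52 km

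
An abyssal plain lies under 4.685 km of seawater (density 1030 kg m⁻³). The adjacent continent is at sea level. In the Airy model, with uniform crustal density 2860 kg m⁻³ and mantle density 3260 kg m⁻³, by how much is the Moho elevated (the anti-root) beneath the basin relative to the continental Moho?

21.4 km

For local isostatic compensation: replacing crust with seawater at the top is compensated by replacing crust with mantle at the base: d (ρ_c − ρ_w) = a (ρ_m − ρ_c).
a = d (ρ_c − ρ_w)/(ρ_m − ρ_c) = 4.685 km × 1830/400 = 21.4 km.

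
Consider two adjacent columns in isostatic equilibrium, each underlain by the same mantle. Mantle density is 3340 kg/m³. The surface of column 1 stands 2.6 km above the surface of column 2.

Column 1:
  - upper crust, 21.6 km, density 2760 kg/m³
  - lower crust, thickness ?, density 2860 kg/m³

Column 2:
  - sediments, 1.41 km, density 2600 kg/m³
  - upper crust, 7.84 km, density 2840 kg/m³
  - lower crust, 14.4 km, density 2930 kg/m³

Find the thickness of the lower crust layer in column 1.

Take the compensation level at the base of the deeper column (depth z_c below the surface of column 1) and equate Σ ρ_i t_i down to z_c; mantle fills any gap and the z_c terms cancel.
Column 1: 21.6×2760 + x×2860 + (z_c − 21.6 − x)×3340
Column 2: 2.6×0 + 1.41×2600 + 7.84×2840 + 14.4×2930 + (z_c − 2.6 − 23.65)×3340
The z_c×3340 term appears on both sides and cancels. Collect the known terms of each column as K = Σ(ρt)_known − 3340 × (depth of known layers): K_1 = 59616 − 3340×21.6 = −12528; K_2 = 68123.6 − 3340×(2.6 + 23.65) = −19551.4.
Balance: K_1 − x×(3340 − 2860) = K_2, so x = (K_1 − K_2)/(3340 − 2860) = 7023.4/480 = 14.6 km.

14.6 km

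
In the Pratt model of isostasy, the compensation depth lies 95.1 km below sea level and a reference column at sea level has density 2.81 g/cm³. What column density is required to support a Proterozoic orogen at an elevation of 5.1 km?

2.67 g/cm³

Pratt balance: ρ_ref D = ρ (D + h).
ρ = ρ_ref D/(D + h) = 2.81 × 95.1 km/(95.1 km + 5.1 km) = 2.67 g/cm³.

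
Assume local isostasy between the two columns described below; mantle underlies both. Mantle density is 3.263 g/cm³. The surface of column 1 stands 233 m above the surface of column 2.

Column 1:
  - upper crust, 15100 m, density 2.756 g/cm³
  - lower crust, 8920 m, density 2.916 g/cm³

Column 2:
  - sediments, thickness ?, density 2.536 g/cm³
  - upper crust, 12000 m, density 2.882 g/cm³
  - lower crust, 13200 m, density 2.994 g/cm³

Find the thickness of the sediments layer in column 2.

2570 m

Take the compensation level at the base of the deeper column (depth z_c below the surface of column 1) and equate Σ ρ_i t_i down to z_c; mantle fills any gap and the z_c terms cancel.
Column 1: 15100×2.756 + 8920×2.916 + (z_c − 24020)×3.263
Column 2: 233×0 + x×2.536 + 12000×2.882 + 13200×2.994 + (z_c − 233 − 25200 − x)×3.263
The z_c×3.263 term appears on both sides and cancels. Collect the known terms of each column as K = Σ(ρt)_known − 3.263 × (depth of known layers): K_1 = 67626.32 − 3.263×24020 = −10750.94; K_2 = 74104.8 − 3.263×(233 + 25200) = −8883.079.
Balance: K_1 = K_2 − x×(3.263 − 2.536), so x = (K_2 − K_1)/(3.263 − 2.536) = 1867.86/0.727 = 2570 m.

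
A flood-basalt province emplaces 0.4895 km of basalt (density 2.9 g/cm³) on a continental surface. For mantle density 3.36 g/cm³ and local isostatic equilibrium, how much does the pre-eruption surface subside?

Subaerial loading: s = t ρ_load / ρ_m.
s = 0.4895 km × 2.9/3.36 = 0.422 km.

0.422 km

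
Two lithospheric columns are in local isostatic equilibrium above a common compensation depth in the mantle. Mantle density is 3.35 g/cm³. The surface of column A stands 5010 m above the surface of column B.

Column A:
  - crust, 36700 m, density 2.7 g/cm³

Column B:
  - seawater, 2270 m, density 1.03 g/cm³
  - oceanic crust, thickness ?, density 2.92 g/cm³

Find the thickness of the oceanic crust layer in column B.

Take the compensation level at the base of the deeper column (depth z_c below the surface of column A) and equate Σ ρ_i t_i down to z_c; mantle fills any gap and the z_c terms cancel.
Column A: 36700×2.7 + (z_c − 36700)×3.35
Column B: 5010×0 + 2270×1.03 + x×2.92 + (z_c − 5010 − 2270 − x)×3.35
The z_c×3.35 term appears on both sides and cancels. Collect the known terms of each column as K = Σ(ρt)_known − 3.35 × (depth of known layers): K_A = 99090 − 3.35×36700 = −23855; K_B = 2338.1 − 3.35×(5010 + 2270) = −22049.9.
Balance: K_A = K_B − x×(3.35 − 2.92), so x = (K_B − K_A)/(3.35 − 2.92) = 1805.1/0.43 = 4200 m.

4200 m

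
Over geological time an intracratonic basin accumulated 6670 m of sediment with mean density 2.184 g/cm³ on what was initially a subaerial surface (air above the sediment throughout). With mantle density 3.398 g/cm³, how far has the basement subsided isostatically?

4290 m

Subaerial load: s = t ρ_sed / ρ_m = 6670 m × 2.184/3.398 = 4290 m.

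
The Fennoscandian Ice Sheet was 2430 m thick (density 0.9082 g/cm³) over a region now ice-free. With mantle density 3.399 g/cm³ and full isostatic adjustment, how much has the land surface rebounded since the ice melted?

649 m

Removing the load lets mantle flow back in; uplift u satisfies ρ_ice t = ρ_m u.
u = t ρ_ice/ρ_m = 2430 m × 0.9082/3.399 = 649 m.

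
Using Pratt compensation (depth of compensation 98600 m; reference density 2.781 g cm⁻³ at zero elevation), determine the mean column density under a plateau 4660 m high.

2.66 g cm⁻³

Pratt balance: ρ_ref D = ρ (D + h).
ρ = ρ_ref D/(D + h) = 2.781 × 98600 m/(98600 m + 4660 m) = 2.66 g cm⁻³.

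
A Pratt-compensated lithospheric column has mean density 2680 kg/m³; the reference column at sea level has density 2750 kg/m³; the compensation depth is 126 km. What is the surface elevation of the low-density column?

ρ_ref D = ρ (D + h) → h = D (ρ_ref − ρ)/ρ.
h = 126 km × (2750 − 2680)/2680 = 3.29 km.

3.29 km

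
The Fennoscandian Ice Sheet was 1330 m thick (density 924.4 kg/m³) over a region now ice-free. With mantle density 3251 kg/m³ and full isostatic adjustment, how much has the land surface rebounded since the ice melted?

378 m

Removing the load lets mantle flow back in; uplift u satisfies ρ_ice t = ρ_m u.
u = t ρ_ice/ρ_m = 1330 m × 924.4/3251 = 378 m.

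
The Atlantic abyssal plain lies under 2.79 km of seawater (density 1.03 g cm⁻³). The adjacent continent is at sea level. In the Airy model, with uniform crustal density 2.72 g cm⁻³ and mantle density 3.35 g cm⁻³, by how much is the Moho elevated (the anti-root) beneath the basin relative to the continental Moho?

Balancing pressure at the compensation depth: replacing crust with seawater at the top is compensated by replacing crust with mantle at the base: d (ρ_c − ρ_w) = a (ρ_m − ρ_c).
a = d (ρ_c − ρ_w)/(ρ_m − ρ_c) = 2.79 km × 1.69/0.63 = 7.48 km.

7.48 km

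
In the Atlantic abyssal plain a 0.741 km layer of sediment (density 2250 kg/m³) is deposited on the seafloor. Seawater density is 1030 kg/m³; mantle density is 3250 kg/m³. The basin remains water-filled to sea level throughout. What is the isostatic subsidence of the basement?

Submarine loading: the sediment displaces seawater, and the subsidence is in turn flooded, so s (ρ_m − ρ_w) = t (ρ_sed − ρ_w).
s = 0.741 km × (2250 − 1030) / (3250 − 1030) = 0.407 km.

0.407 km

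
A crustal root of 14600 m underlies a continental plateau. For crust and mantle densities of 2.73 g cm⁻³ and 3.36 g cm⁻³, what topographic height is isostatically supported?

Isostatic balance requires: ρ_c h = (ρ_m − ρ_c) r.
h = r (ρ_m − ρ_c) / ρ_c = 14600 m × (3.36 − 2.73) / 2.73 = 3370 m.

3370 m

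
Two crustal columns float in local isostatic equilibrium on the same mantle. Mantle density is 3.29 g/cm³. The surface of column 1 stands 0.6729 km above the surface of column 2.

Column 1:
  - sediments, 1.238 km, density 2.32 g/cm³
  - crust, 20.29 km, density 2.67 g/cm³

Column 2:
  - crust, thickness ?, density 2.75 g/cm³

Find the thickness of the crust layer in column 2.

21.4 km

Take the compensation level at the base of the deeper column (depth z_c below the surface of column 1) and equate Σ ρ_i t_i down to z_c; mantle fills any gap and the z_c terms cancel.
Column 1: 1.238×2.32 + 20.29×2.67 + (z_c − 21.528)×3.29
Column 2: 0.6729×0 + x×2.75 + (z_c − 0.6729 − 0 − x)×3.29
The z_c×3.29 term appears on both sides and cancels. Collect the known terms of each column as K = Σ(ρt)_known − 3.29 × (depth of known layers): K_1 = 57.04646 − 3.29×21.528 = −13.78066; K_2 = 0 − 3.29×(0.6729 + 0) = −2.213841.
Balance: K_1 = K_2 − x×(3.29 − 2.75), so x = (K_2 − K_1)/(3.29 − 2.75) = 11.5668/0.54 = 21.4 km.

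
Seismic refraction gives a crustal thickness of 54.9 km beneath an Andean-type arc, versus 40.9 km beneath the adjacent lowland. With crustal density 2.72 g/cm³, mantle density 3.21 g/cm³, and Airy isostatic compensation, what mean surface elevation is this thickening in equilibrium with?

Excess crust Δ = 54.9 km − 40.9 km = 14 km, split between elevation h and root r with h + r = Δ.
Airy balance ρ_c h = (ρ_m − ρ_c) r gives r = h ρ_c/(ρ_m − ρ_c), so h (1 + ρ_c/(ρ_m − ρ_c)) = Δ, i.e. h = Δ (ρ_m − ρ_c)/ρ_m.
h = 14 km × 0.49/3.21 = 2.14 km.

2.14 km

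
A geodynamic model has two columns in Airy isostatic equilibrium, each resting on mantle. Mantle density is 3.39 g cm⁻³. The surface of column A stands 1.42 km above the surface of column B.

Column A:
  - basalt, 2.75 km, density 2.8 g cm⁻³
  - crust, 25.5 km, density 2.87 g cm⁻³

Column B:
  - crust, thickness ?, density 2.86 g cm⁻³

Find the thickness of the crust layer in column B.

Take the compensation level at the base of the deeper column (depth z_c below the surface of column A) and equate Σ ρ_i t_i down to z_c; mantle fills any gap and the z_c terms cancel.
Column A: 2.75×2.8 + 25.5×2.87 + (z_c − 28.25)×3.39
Column B: 1.42×0 + x×2.86 + (z_c − 1.42 − 0 − x)×3.39
The z_c×3.39 term appears on both sides and cancels. Collect the known terms of each column as K = Σ(ρt)_known − 3.39 × (depth of known layers): K_A = 80.885 − 3.39×28.25 = −14.8825; K_B = 0 − 3.39×(1.42 + 0) = −4.8138.
Balance: K_A = K_B − x×(3.39 − 2.86), so x = (K_B − K_A)/(3.39 − 2.86) = 10.0687/0.53 = 19 km.

19 km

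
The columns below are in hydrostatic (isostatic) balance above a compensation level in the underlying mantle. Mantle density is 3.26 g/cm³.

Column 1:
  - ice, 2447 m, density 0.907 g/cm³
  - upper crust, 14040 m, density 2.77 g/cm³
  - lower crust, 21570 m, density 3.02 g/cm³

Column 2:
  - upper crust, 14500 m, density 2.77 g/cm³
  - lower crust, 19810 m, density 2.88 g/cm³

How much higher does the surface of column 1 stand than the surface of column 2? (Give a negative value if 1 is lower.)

For any compensation level in the mantle, the mantle terms cancel and isostasy reduces to e = (Σt_1 − Σt_2) − (Σ(ρt)_1 − Σ(ρt)_2) / ρ_m.
Σt_1 = 38057 m; Σt_2 = 34310 m; Σ(ρt)_1 = 106251.629; Σ(ρt)_2 = 97217.8 (in m·g/cm³).
e = (38057 − 34310) − (106251.629 − 97217.8) / 3.26 = 976 m.

976 m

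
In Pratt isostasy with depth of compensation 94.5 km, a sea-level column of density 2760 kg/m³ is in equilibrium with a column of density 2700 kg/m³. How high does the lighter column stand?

ρ_ref D = ρ (D + h) → h = D (ρ_ref − ρ)/ρ.
h = 94.5 km × (2760 − 2700)/2700 = 2.1 km.

2.1 km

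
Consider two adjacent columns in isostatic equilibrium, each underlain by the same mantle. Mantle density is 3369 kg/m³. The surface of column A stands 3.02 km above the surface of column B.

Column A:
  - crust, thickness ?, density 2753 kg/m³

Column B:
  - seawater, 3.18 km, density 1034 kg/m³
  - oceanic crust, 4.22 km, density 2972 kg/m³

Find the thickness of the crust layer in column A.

31.3 km

Take the compensation level at the base of the deeper column (depth z_c below the surface of column A) and equate Σ ρ_i t_i down to z_c; mantle fills any gap and the z_c terms cancel.
Column A: x×2753 + (z_c − 0 − x)×3369
Column B: 3.02×0 + 3.18×1034 + 4.22×2972 + (z_c − 3.02 − 7.4)×3369
The z_c×3369 term appears on both sides and cancels. Collect the known terms of each column as K = Σ(ρt)_known − 3369 × (depth of known layers): K_A = 0 − 3369×0 = 0; K_B = 15829.96 − 3369×(3.02 + 7.4) = −19275.02.
Balance: K_A − x×(3369 − 2753) = K_B, so x = (K_A − K_B)/(3369 − 2753) = 19275/616 = 31.3 km.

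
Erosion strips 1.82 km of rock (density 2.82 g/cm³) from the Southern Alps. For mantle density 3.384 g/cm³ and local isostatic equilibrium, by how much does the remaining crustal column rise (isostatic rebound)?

Unloading: uplift u = e ρ_c/ρ_m = 1.82 km × 2.82/3.384 = 1.52 km.

1.52 km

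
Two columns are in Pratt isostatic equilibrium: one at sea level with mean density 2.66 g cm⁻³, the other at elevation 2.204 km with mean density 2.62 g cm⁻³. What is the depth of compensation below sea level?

144 km

ρ_ref D = ρ (D + h) → D (ρ_ref − ρ) = ρ h.
D = ρ h/(ρ_ref − ρ) = 2.62 × 2.204 km/(2.66 − 2.62) = 144 km.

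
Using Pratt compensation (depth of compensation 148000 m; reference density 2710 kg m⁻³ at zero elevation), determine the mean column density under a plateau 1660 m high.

Pratt balance: ρ_ref D = ρ (D + h).
ρ = ρ_ref D/(D + h) = 2710 × 148000 m/(148000 m + 1660 m) = 2680 kg m⁻³.

2680 kg m⁻³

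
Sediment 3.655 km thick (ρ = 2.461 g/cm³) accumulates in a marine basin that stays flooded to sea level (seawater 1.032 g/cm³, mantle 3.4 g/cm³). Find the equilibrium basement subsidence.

Submarine loading: the sediment displaces seawater, and the subsidence is in turn flooded, so s (ρ_m − ρ_w) = t (ρ_sed − ρ_w).
s = 3.655 km × (2.461 − 1.032) / (3.4 − 1.032) = 2.21 km.

2.21 km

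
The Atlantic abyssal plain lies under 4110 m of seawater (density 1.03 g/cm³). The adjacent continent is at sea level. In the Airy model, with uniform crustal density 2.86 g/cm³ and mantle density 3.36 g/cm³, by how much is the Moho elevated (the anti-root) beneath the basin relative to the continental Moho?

In Airy isostatic equilibrium: replacing crust with seawater at the top is compensated by replacing crust with mantle at the base: d (ρ_c − ρ_w) = a (ρ_m − ρ_c).
a = d (ρ_c − ρ_w)/(ρ_m − ρ_c) = 4110 m × 1.83/0.5 = 15000 m.

15000 m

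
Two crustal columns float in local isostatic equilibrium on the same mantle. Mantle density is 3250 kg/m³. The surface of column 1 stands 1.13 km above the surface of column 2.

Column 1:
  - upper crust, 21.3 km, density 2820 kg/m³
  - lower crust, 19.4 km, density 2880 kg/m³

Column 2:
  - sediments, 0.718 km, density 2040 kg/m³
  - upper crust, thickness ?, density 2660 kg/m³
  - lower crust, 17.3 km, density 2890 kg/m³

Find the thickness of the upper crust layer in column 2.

9.44 km

Take the compensation level at the base of the deeper column (depth z_c below the surface of column 1) and equate Σ ρ_i t_i down to z_c; mantle fills any gap and the z_c terms cancel.
Column 1: 21.3×2820 + 19.4×2880 + (z_c − 40.7)×3250
Column 2: 1.13×0 + 0.718×2040 + x×2660 + 17.3×2890 + (z_c − 1.13 − 18.018 − x)×3250
The z_c×3250 term appears on both sides and cancels. Collect the known terms of each column as K = Σ(ρt)_known − 3250 × (depth of known layers): K_1 = 115938 − 3250×40.7 = −16337; K_2 = 51461.72 − 3250×(1.13 + 18.018) = −10769.28.
Balance: K_1 = K_2 − x×(3250 − 2660), so x = (K_2 − K_1)/(3250 − 2660) = 5567.72/590 = 9.44 km.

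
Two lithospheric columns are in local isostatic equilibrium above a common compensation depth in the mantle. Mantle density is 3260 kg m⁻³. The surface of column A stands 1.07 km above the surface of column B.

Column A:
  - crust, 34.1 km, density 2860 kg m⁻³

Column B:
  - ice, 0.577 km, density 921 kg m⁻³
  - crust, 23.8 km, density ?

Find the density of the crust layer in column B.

2890 kg m⁻³

Take the compensation level at the base of the deeper column (depth z_c below the surface of column A) and equate Σ ρ_i t_i down to z_c; mantle fills any gap and the z_c terms cancel.
Column A: 34.1×2860 + (z_c − 34.1)×3260
Column B: 1.07×0 + 0.577×921 + 23.8×ρ + (z_c − 1.07 − 24.377)×3260
The z_c×3260 term appears on both sides and cancels. Collect the known terms of each column as K = Σ(ρt)_known − 3260 × (depth of known layers): K_A = 97526 − 3260×34.1 = −13640; K_B = 531.417 − 3260×(1.07 + 24.377) = −82425.803.
Balance: K_A = K_B + 23.8×ρ, so ρ = (K_A − K_B)/23.8 = 68785.8/23.8 = 2890 kg m⁻³.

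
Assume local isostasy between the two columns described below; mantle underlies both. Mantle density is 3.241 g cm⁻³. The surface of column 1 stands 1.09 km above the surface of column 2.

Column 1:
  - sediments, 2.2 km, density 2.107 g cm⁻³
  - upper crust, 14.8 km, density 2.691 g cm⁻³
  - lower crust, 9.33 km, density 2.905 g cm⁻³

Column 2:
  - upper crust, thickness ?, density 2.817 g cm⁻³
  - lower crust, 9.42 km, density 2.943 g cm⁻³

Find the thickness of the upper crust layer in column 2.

17.5 km

Take the compensation level at the base of the deeper column (depth z_c below the surface of column 1) and equate Σ ρ_i t_i down to z_c; mantle fills any gap and the z_c terms cancel.
Column 1: 2.2×2.107 + 14.8×2.691 + 9.33×2.905 + (z_c − 26.33)×3.241
Column 2: 1.09×0 + x×2.817 + 9.42×2.943 + (z_c − 1.09 − 9.42 − x)×3.241
The z_c×3.241 term appears on both sides and cancels. Collect the known terms of each column as K = Σ(ρt)_known − 3.241 × (depth of known layers): K_1 = 71.56585 − 3.241×26.33 = −13.76968; K_2 = 27.72306 − 3.241×(1.09 + 9.42) = −6.33985.
Balance: K_1 = K_2 − x×(3.241 − 2.817), so x = (K_2 − K_1)/(3.241 − 2.817) = 7.42983/0.424 = 17.5 km.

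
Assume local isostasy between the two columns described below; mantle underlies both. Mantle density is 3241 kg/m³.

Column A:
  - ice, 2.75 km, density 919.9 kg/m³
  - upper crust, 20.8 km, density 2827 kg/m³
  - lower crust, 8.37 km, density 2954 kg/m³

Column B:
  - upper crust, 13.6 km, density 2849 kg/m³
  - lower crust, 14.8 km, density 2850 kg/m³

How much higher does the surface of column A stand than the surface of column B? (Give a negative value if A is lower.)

1.94 km

For any compensation level in the mantle, the mantle terms cancel and isostasy reduces to e = (Σt_A − Σt_B) − (Σ(ρt)_A − Σ(ρt)_B) / ρ_m.
Σt_A = 31.92 km; Σt_B = 28.4 km; Σ(ρt)_A = 86056.305; Σ(ρt)_B = 80926.4 (in km·kg/m³).
e = (31.92 − 28.4) − (86056.305 − 80926.4) / 3241 = 1.94 km.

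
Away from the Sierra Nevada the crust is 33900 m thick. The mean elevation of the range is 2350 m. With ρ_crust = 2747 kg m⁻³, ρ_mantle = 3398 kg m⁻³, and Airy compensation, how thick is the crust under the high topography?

Root depth r = h ρ_c / (ρ_m − ρ_c) = 2350 m × 2747 / 651 = 9916 m.
Total thickness = T + h + r = 33900 m + 2350 m + 9916 m = 46200 m.

46200 m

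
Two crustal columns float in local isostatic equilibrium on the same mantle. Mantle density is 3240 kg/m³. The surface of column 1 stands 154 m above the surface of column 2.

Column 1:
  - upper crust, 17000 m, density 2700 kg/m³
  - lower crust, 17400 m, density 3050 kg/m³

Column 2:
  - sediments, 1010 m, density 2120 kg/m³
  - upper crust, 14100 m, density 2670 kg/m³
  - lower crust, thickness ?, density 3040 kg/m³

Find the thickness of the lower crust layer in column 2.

14100 m

Take the compensation level at the base of the deeper column (depth z_c below the surface of column 1) and equate Σ ρ_i t_i down to z_c; mantle fills any gap and the z_c terms cancel.
Column 1: 17000×2700 + 17400×3050 + (z_c − 34400)×3240
Column 2: 154×0 + 1010×2120 + 14100×2670 + x×3040 + (z_c − 154 − 15110 − x)×3240
The z_c×3240 term appears on both sides and cancels. Collect the known terms of each column as K = Σ(ρt)_known − 3240 × (depth of known layers): K_1 = 98970000 − 3240×34400 = −12486000; K_2 = 39788200 − 3240×(154 + 15110) = −9667160.
Balance: K_1 = K_2 − x×(3240 − 3040), so x = (K_2 − K_1)/(3240 − 3040) = 2818840/200 = 14100 m.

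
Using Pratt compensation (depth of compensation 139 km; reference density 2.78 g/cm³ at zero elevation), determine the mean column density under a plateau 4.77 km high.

Pratt balance: ρ_ref D = ρ (D + h).
ρ = ρ_ref D/(D + h) = 2.78 × 139 km/(139 km + 4.77 km) = 2.69 g/cm³.

2.69 g/cm³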